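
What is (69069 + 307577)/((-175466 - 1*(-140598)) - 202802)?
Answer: -188323/118835 ≈ -1.5847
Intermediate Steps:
(69069 + 307577)/((-175466 - 1*(-140598)) - 202802) = 376646/((-175466 + 140598) - 202802) = 376646/(-34868 - 202802) = 376646/(-237670) = 376646*(-1/237670) = -188323/118835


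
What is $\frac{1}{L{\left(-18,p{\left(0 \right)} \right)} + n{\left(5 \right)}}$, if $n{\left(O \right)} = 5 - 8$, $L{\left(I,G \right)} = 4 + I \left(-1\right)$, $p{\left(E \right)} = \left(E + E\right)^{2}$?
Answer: $\frac{1}{19} \approx 0.052632$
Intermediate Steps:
$p{\left(E \right)} = 4 E^{2}$ ($p{\left(E \right)} = \left(2 E\right)^{2} = 4 E^{2}$)
$L{\left(I,G \right)} = 4 - I$
$n{\left(O \right)} = -3$ ($n{\left(O \right)} = 5 - 8 = -3$)
$\frac{1}{L{\left(-18,p{\left(0 \right)} \right)} + n{\left(5 \right)}} = \frac{1}{\left(4 - -18\right) - 3} = \frac{1}{\left(4 + 18\right) - 3} = \frac{1}{22 - 3} = \frac{1}{19}$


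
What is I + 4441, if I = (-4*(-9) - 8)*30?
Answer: 5281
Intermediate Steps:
I = 840 (I = (36 - 8)*30 = 28*30 = 840)
I + 4441 = 840 + 4441 = 5281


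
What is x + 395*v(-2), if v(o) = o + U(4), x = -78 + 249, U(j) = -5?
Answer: -2594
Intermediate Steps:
x = 171
v(o) = -5 + o (v(o) = o - 5 = -5 + o)
x + 395*v(-2) = 171 + 395*(-5 - 2) = 171 + 395*(-7) = 171 - 2765 = -2594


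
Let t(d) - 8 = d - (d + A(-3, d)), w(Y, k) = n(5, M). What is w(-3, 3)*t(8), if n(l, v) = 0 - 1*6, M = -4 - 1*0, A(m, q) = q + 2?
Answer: 12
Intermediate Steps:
A(m, q) = 2 + q
M = -4 (M = -4 + 0 = -4)
n(l, v) = -6 (n(l, v) = 0 - 6 = -6)
w(Y, k) = -6
t(d) = 6 - d (t(d) = 8 + (d - (d + (2 + d))) = 8 + (d - (2 + 2*d)) = 8 + (d + (-2 - 2*d)) = 8 + (-2 - d) = 6 - d)
w(-3, 3)*t(8) = -6*(6 - 1*8) = -6*(6 - 8) = -6*(-2) = 12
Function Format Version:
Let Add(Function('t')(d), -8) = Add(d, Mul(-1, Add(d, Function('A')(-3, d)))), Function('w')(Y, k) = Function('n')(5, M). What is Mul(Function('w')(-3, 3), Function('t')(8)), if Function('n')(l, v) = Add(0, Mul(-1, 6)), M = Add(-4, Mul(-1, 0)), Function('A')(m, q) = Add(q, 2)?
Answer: 12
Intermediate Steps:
Function('A')(m, q) = Add(2, q)
M = -4 (M = Add(-4, 0) = -4)
Function('n')(l, v) = -6 (Function('n')(l, v) = Add(0, -6) = -6)
Function('w')(Y, k) = -6
Function('t')(d) = Add(6, Mul(-1, d)) (Function('t')(d) = Add(8, Add(d, Mul(-1, Add(d, Add(2, d))))) = Add(8, Add(d, Mul(-1, Add(2, Mul(2, d))))) = Add(8, Add(d, Add(-2, Mul(-2, d)))) = Add(8, Add(-2, Mul(-1, d))) = Add(6, Mul(-1, d)))
Mul(Function('w')(-3, 3), Function('t')(8)) = Mul(-6, Add(6, Mul(-1, 8))) = Mul(-6, Add(6, -8)) = Mul(-6, -2) = 12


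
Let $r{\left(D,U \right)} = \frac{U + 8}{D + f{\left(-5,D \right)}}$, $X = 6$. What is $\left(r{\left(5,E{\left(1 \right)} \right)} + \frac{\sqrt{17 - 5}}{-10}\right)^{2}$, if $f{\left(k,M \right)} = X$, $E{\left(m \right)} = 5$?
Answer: $\frac{4588}{3025} - \frac{26 \sqrt{3}}{55} \approx 0.69791$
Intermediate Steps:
$f{\left(k,M \right)} = 6$
$r{\left(D,U \right)} = \frac{8 + U}{6 + D}$ ($r{\left(D,U \right)} = \frac{U + 8}{D + 6} = \frac{8 + U}{6 + D}$)
$\left(r{\left(5,E{\left(1 \right)} \right)} + \frac{\sqrt{17 - 5}}{-10}\right)^{2} = \left(\frac{8 + 5}{6 + 5} + \frac{\sqrt{17 - 5}}{-10}\right)^{2} = \left(\frac{1}{11} \cdot 13 + \sqrt{17 + \left(-8 + 3\right)} \left(- \frac{1}{10}\right)\right)^{2} = \left(\frac{1}{11} \cdot 13 + \sqrt{17 - 5} \left(- \frac{1}{10}\right)\right)^{2} = \left(\frac{13}{11} + \sqrt{12} \left(- \frac{1}{10}\right)\right)^{2} = \left(\frac{13}{11} + 2 \sqrt{3} \left(- \frac{1}{10}\right)\right)^{2} = \left(\frac{13}{11} - \frac{\sqrt{3}}{5}\right)^{2}$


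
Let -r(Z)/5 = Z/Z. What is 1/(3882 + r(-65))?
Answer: 1/3877 ≈ 0.00025793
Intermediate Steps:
r(Z) = -5 (r(Z) = -5*Z/Z = -5*1 = -5)
1/(3882 + r(-65)) = 1/(3882 - 5) = 1/3877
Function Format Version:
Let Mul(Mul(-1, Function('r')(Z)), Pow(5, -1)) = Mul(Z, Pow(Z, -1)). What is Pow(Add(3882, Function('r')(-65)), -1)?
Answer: Rational(1, 3877) ≈ 0.00025793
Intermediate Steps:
Function('r')(Z) = -5 (Function('r')(Z) = Mul(-5, Mul(Z, Pow(Z, -1))) = Mul(-5, 1) = -5)
Pow(Add(3882, Function('r')(-65)), -1) = Pow(Add(3882, -5), -1) = Pow(3877, -1) = Rational(1, 3877)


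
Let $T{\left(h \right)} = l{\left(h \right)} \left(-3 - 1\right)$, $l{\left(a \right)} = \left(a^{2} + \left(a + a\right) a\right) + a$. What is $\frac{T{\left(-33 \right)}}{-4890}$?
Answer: $\frac{2156}{815} \approx 2.6454$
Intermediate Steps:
$l{\left(a \right)} = a + 3 a^{2}$ ($l{\left(a \right)} = \left(a^{2} + 2 a a\right) + a = \left(a^{2} + 2 a^{2}\right) + a = 3 a^{2} + a = a + 3 a^{2}$)
$T{\left(h \right)} = - 4 h \left(1 + 3 h\right)$ ($T{\left(h \right)} = h \left(1 + 3 h\right) \left(-3 - 1\right) = h \left(1 + 3 h\right) \left(-4\right) = - 4 h \left(1 + 3 h\right)$)
$\frac{T{\left(-33 \right)}}{-4890} = \frac{\left(-4\right) \left(-33\right) \left(1 + 3 \left(-33\right)\right)}{-4890} = \left(-4\right) \left(-33\right) \left(1 - 99\right) \left(- \frac{1}{4890}\right) = \left(-4\right) \left(-33\right) \left(-98\right) \left(- \frac{1}{4890}\right) = \left(-12936\right) \left(- \frac{1}{4890}\right) = \frac{2156}{815}$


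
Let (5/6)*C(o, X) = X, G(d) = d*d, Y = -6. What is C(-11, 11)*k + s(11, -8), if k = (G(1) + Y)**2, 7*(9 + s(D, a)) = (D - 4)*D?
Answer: 332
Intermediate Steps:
G(d) = d**2
C(o, X) = 6*X/5
s(D, a) = -9 + D*(-4 + D)/7 (s(D, a) = -9 + ((D - 4)*D)/7 = -9 + ((-4 + D)*D)/7 = -9 + (D*(-4 + D))/7 = -9 + D*(-4 + D)/7)
k = 25 (k = (1**2 - 6)**2 = (1 - 6)**2 = (-5)**2 = 25)
C(-11, 11)*k + s(11, -8) = ((6/5)*11)*25 + (-9 - 4/7*11 + (1/7)*11**2) = (66/5)*25 + (-9 - 44/7 + (1/7)*121) = 330 + (-9 - 44/7 + 121/7) = 330 + 2 = 332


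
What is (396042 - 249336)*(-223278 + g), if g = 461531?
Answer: 34953144618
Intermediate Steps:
(396042 - 249336)*(-223278 + g) = (396042 - 249336)*(-223278 + 461531) = 146706*238253 = 34953144618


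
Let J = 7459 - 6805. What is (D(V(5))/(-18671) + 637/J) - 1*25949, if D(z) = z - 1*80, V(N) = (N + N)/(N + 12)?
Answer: -5386398763763/207584178 ≈ -25948.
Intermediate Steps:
V(N) = 2*N/(12 + N) (V(N) = (2*N)/(12 + N) = 2*N/(12 + N))
D(z) = -80 + z (D(z) = z - 80 = -80 + z)
J = 654
(D(V(5))/(-18671) + 637/J) - 1*25949 = ((-80 + 2*5/(12 + 5))/(-18671) + 637/654) - 1*25949 = ((-80 + 2*5/17)*(-1/18671) + 637*(1/654)) - 25949 = ((-80 + 2*5*(1/17))*(-1/18671) + 637/654) - 25949 = ((-80 + 10/17)*(-1/18671) + 637/654) - 25949 = (-1350/17*(-1/18671) + 637/654) - 25949 = (1350/317407 + 637/654) - 25949 = 203071159/207584178 - 25949 = -5386398763763/207584178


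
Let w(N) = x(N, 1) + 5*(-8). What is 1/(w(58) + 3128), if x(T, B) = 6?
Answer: 1/3094 ≈ 0.00032321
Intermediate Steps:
w(N) = -34 (w(N) = 6 + 5*(-8) = 6 - 40 = -34)
1/(w(58) + 3128) = 1/(-34 + 3128) = 1/3094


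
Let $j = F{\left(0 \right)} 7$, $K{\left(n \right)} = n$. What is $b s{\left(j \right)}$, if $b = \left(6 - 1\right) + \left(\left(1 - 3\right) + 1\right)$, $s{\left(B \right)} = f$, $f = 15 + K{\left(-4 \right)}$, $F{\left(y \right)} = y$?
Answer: $44$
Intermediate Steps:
$j = 0$ ($j = 0 \cdot 7 = 0$)
$f = 11$ ($f = 15 - 4 = 11$)
$s{\left(B \right)} = 11$
$b = 4$ ($b = 5 + \left(-2 + 1\right) = 5 - 1 = 4$)
$b s{\left(j \right)} = 4 \cdot 11 = 44$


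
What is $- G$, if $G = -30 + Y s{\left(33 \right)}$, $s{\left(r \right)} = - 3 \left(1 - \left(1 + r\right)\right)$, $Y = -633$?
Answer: $62697$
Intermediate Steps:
$s{\left(r \right)} = 3 r$ ($s{\left(r \right)} = - 3 \left(- r\right) = 3 r$)
$G = -62697$ ($G = -30 - 633 \cdot 3 \cdot 33 = -30 - 62667 = -62697$)
$- G = \left(-1\right) \left(-62697\right) = 62697$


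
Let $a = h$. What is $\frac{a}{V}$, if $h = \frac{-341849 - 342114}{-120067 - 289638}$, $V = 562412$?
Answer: $\frac{683963}{230423008460} \approx 2.9683 \cdot 10^{-6}$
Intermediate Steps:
$h = \frac{683963}{409705}$ ($h = - \frac{683963}{-409705} = \left(-683963\right) \left(- \frac{1}{409705}\right) = \frac{683963}{409705} \approx 1.6694$)
$a = \frac{683963}{409705} \approx 1.6694$
$\frac{a}{V} = \frac{683963}{409705 \cdot 562412} = \frac{683963}{409705} \cdot \frac{1}{562412} = \frac{683963}{230423008460}$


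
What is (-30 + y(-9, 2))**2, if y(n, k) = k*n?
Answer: 2304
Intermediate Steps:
(-30 + y(-9, 2))**2 = (-30 + 2*(-9))**2 = (-30 - 18)**2 = (-48)**2 = 2304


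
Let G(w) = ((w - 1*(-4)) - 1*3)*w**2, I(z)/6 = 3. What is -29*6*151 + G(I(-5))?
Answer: -20118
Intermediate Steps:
I(z) = 18 (I(z) = 6*3 = 18)
G(w) = w**2*(1 + w) (G(w) = ((w + 4) - 3)*w**2 = ((4 + w) - 3)*w**2 = (1 + w)*w**2 = w**2*(1 + w))
-29*6*151 + G(I(-5)) = -29*6*151 + 18**2*(1 + 18) = -174*151 + 324*19 = -26274 + 6156 = -20118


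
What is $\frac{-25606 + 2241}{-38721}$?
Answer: $\frac{23365}{38721} \approx 0.60342$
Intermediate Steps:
$\frac{-25606 + 2241}{-38721} = \left(-23365\right) \left(- \frac{1}{38721}\right) = \frac{23365}{38721}$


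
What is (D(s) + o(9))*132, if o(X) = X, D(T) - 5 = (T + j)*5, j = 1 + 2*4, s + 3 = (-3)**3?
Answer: -12012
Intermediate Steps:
s = -30 (s = -3 + (-3)**3 = -3 - 27 = -30)
j = 9 (j = 1 + 8 = 9)
D(T) = 50 + 5*T (D(T) = 5 + (T + 9)*5 = 5 + (9 + T)*5 = 5 + (45 + 5*T) = 50 + 5*T)
(D(s) + o(9))*132 = ((50 + 5*(-30)) + 9)*132 = ((50 - 150) + 9)*132 = (-100 + 9)*132 = -91*132 = -12012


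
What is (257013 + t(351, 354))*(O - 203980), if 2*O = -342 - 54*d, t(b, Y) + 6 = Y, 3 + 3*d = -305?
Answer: -51827100819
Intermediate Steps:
d = -308/3 (d = -1 + (⅓)*(-305) = -1 - 305/3 = -308/3 ≈ -102.67)
t(b, Y) = -6 + Y
O = 2601 (O = (-342 - 54*(-308/3))/2 = (-342 + 5544)/2 = (½)*5202 = 2601)
(257013 + t(351, 354))*(O - 203980) = (257013 + (-6 + 354))*(2601 - 203980) = (257013 + 348)*(-201379) = 257361*(-201379) = -51827100819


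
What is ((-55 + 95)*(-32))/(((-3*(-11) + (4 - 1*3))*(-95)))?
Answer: 128/323 ≈ 0.39629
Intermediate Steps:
((-55 + 95)*(-32))/(((-3*(-11) + (4 - 1*3))*(-95))) = (40*(-32))/(((33 + (4 - 3))*(-95))) = -1280*(-1/(95*(33 + 1))) = -1280/(34*(-95)) = -1280/(-3230) = -1280*(-1/3230) = 128/323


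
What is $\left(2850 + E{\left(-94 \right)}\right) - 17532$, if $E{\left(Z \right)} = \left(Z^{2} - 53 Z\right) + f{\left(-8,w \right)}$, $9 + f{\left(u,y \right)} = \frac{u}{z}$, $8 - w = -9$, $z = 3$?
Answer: $- \frac{2627}{3} \approx -875.67$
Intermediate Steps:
$w = 17$ ($w = 8 - -9 = 8 + 9 = 17$)
$f{\left(u,y \right)} = -9 + \frac{u}{3}$
$E{\left(Z \right)} = - \frac{35}{3} + Z^{2} - 53 Z$ ($E{\left(Z \right)} = \left(Z^{2} - 53 Z\right) + \left(-9 + \frac{1}{3} \left(-8\right)\right) = \left(Z^{2} - 53 Z\right) - \frac{35}{3} = - \frac{35}{3} + Z^{2} - 53 Z$)
$\left(2850 + E{\left(-94 \right)}\right) - 17532 = \left(2850 - \left(- \frac{14911}{3} - 8836\right)\right) - 17532 = \left(2850 + \left(- \frac{35}{3} + 8836 + 4982\right)\right) - 17532 = \left(2850 + \frac{41419}{3}\right) - 17532 = \frac{49969}{3} - 17532 = - \frac{2627}{3}$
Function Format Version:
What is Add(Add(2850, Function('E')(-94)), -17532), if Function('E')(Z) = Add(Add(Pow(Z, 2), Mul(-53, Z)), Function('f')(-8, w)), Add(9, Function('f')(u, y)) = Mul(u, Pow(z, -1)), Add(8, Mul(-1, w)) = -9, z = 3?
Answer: Rational(-2627, 3) ≈ -875.67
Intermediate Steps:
w = 17 (w = Add(8, Mul(-1, -9)) = Add(8, 9) = 17)
Function('f')(u, y) = Add(-9, Mul(Rational(1, 3), u)) (Function('f')(u, y) = Add(-9, Mul(u, Pow(3, -1))) = Add(-9, Mul(u, Rational(1, 3))) = Add(-9, Mul(Rational(1, 3), u)))
Function('E')(Z) = Add(Rational(-35, 3), Pow(Z, 2), Mul(-53, Z)) (Function('E')(Z) = Add(Add(Pow(Z, 2), Mul(-53, Z)), Add(-9, Mul(Rational(1, 3), -8))) = Add(Add(Pow(Z, 2), Mul(-53, Z)), Add(-9, Rational(-8, 3))) = Add(Add(Pow(Z, 2), Mul(-53, Z)), Rational(-35, 3)) = Add(Rational(-35, 3), Pow(Z, 2), Mul(-53, Z)))
Add(Add(2850, Function('E')(-94)), -17532) = Add(Add(2850, Add(Rational(-35, 3), Pow(-94, 2), Mul(-53, -94))), -17532) = Add(Add(2850, Add(Rational(-35, 3), 8836, 4982)), -17532) = Add(Add(2850, Rational(41419, 3)), -17532) = Add(Rational(49969, 3), -17532) = Rational(-2627, 3)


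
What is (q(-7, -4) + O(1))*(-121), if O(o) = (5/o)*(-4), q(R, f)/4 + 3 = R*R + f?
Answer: -17908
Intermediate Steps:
q(R, f) = -12 + 4*f + 4*R² (q(R, f) = -12 + 4*(R*R + f) = -12 + 4*(R² + f) = -12 + 4*(f + R²) = -12 + (4*f + 4*R²) = -12 + 4*f + 4*R²)
O(o) = -20/o
(q(-7, -4) + O(1))*(-121) = ((-12 + 4*(-4) + 4*(-7)²) - 20/1)*(-121) = ((-12 - 16 + 4*49) - 20*1)*(-121) = ((-12 - 16 + 196) - 20)*(-121) = (168 - 20)*(-121) = 148*(-121) = -17908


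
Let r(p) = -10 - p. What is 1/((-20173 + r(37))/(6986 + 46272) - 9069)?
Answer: -26629/241508511 ≈ -0.00011026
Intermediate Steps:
1/((-20173 + r(37))/(6986 + 46272) - 9069) = 1/((-20173 + (-10 - 1*37))/(6986 + 46272) - 9069) = 1/((-20173 + (-10 - 37))/53258 - 9069) = 1/((-20173 - 47)*(1/53258) - 9069) = 1/(-20220*1/53258 - 9069) = 1/(-10110/26629 - 9069) = 1/(-241508511/26629) = -26629/241508511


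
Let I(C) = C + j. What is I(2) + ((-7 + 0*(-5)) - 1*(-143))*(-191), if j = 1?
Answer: -25973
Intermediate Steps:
I(C) = 1 + C (I(C) = C + 1 = 1 + C)
I(2) + ((-7 + 0*(-5)) - 1*(-143))*(-191) = (1 + 2) + ((-7 + 0*(-5)) - 1*(-143))*(-191) = 3 + ((-7 + 0) + 143)*(-191) = 3 + (-7 + 143)*(-191) = 3 + 136*(-191) = 3 - 25976 = -25973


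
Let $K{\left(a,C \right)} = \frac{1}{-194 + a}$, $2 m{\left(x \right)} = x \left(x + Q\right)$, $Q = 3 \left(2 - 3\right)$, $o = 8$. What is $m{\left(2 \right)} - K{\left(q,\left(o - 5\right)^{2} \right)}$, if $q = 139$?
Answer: $- \frac{54}{55} \approx -0.98182$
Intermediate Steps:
$Q = -3$ ($Q = 3 \left(-1\right) = -3$)
$m{\left(x \right)} = \frac{x \left(-3 + x\right)}{2}$ ($m{\left(x \right)} = \frac{x \left(x - 3\right)}{2} = \frac{x \left(-3 + x\right)}{2}$)
$m{\left(2 \right)} - K{\left(q,\left(o - 5\right)^{2} \right)} = \frac{1}{2} \cdot 2 \left(-3 + 2\right) - \frac{1}{-194 + 139} = \frac{1}{2} \cdot 2 \left(-1\right) - \frac{1}{-55} = -1 - - \frac{1}{55} = -1 + \frac{1}{55} = - \frac{54}{55}$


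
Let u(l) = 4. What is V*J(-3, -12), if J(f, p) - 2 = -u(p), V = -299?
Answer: 598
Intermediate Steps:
J(f, p) = -2 (J(f, p) = 2 - 1*4 = 2 - 4 = -2)
V*J(-3, -12) = -299*(-2) = 598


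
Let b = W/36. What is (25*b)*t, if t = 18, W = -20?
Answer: -250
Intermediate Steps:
b = -5/9 (b = -20/36 = -20*1/36 = -5/9 ≈ -0.55556)
(25*b)*t = (25*(-5/9))*18 = -125/9*18 = -250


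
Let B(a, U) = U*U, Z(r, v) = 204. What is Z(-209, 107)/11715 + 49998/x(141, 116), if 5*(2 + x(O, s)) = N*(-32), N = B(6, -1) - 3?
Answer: 162702437/35145 ≈ 4629.5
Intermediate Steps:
B(a, U) = U²
N = -2 (N = (-1)² - 3 = 1 - 3 = -2)
x(O, s) = 54/5 (x(O, s) = -2 + (-2*(-32))/5 = -2 + (⅕)*64 = -2 + 64/5 = 54/5)
Z(-209, 107)/11715 + 49998/x(141, 116) = 204/11715 + 49998/(54/5) = 204*(1/11715) + 49998*(5/54) = 68/3905 + 41665/9 = 162702437/35145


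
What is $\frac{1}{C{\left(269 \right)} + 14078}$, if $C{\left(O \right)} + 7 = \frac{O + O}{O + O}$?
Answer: $\frac{1}{14072} \approx 7.1063 \cdot 10^{-5}$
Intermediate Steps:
$C{\left(O \right)} = -6$ ($C{\left(O \right)} = -7 + \frac{O + O}{O + O} = -7 + \frac{2 O}{2 O} = -7 + 2 O \frac{1}{2 O} = -7 + 1 = -6$)
$\frac{1}{C{\left(269 \right)} + 14078} = \frac{1}{-6 + 14078} = \frac{1}{14072}$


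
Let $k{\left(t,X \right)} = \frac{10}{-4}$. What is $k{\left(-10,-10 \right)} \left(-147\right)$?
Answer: $\frac{735}{2} \approx 367.5$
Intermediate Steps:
$k{\left(t,X \right)} = - \frac{5}{2}$ ($k{\left(t,X \right)} = 10 \left(- \frac{1}{4}\right) = - \frac{5}{2}$)
$k{\left(-10,-10 \right)} \left(-147\right) = \left(- \frac{5}{2}\right) \left(-147\right) = \frac{735}{2}$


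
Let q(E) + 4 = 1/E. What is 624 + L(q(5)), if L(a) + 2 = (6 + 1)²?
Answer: 671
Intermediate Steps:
q(E) = -4 + 1/E
L(a) = 47 (L(a) = -2 + (6 + 1)² = -2 + 7² = -2 + 49 = 47)
624 + L(q(5)) = 624 + 47 = 671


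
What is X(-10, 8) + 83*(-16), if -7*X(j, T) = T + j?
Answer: -9294/7 ≈ -1327.7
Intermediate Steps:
X(j, T) = -T/7 - j/7 (X(j, T) = -(T + j)/7 = -T/7 - j/7)
X(-10, 8) + 83*(-16) = (-1/7*8 - 1/7*(-10)) + 83*(-16) = (-8/7 + 10/7) - 1328 = 2/7 - 1328 = -9294/7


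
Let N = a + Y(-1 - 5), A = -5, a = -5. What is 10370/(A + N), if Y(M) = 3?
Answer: -10370/7 ≈ -1481.4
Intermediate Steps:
N = -2 (N = -5 + 3 = -2)
10370/(A + N) = 10370/(-5 - 2) = 10370/(-7) = -⅐*10370 = -10370/7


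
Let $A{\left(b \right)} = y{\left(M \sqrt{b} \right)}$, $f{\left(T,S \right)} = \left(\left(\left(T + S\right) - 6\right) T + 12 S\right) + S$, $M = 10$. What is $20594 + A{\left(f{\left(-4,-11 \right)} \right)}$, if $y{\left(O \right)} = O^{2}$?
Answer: $14694$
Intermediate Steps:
$f{\left(T,S \right)} = 13 S + T \left(-6 + S + T\right)$ ($f{\left(T,S \right)} = \left(\left(\left(S + T\right) - 6\right) T + 12 S\right) + S = \left(\left(-6 + S + T\right) T + 12 S\right) + S = \left(T \left(-6 + S + T\right) + 12 S\right) + S = \left(12 S + T \left(-6 + S + T\right)\right) + S = 13 S + T \left(-6 + S + T\right)$)
$A{\left(b \right)} = 100 b$ ($A{\left(b \right)} = \left(10 \sqrt{b}\right)^{2} = 100 b$)
$20594 + A{\left(f{\left(-4,-11 \right)} \right)} = 20594 + 100 \left(\left(-4\right)^{2} - -24 + 13 \left(-11\right) - -44\right) = 20594 + 100 \left(16 + 24 - 143 + 44\right) = 20594 + 100 \left(-59\right) = 20594 - 5900 = 14694$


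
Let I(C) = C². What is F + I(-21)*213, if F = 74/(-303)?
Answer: 28461625/303 ≈ 93933.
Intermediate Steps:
F = -74/303 (F = 74*(-1/303) = -74/303 ≈ -0.24422)
F + I(-21)*213 = -74/303 + (-21)²*213 = -74/303 + 441*213 = -74/303 + 93933 = 28461625/303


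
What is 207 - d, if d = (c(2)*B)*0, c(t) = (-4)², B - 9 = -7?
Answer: 207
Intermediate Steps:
B = 2 (B = 9 - 7 = 2)
c(t) = 16
d = 0 (d = (16*2)*0 = 32*0 = 0)
207 - d = 207 - 1*0 = 207 + 0 = 207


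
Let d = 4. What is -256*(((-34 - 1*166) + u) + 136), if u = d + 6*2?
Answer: 12288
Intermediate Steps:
u = 16 (u = 4 + 6*2 = 4 + 12 = 16)
-256*(((-34 - 1*166) + u) + 136) = -256*(((-34 - 1*166) + 16) + 136) = -256*(((-34 - 166) + 16) + 136) = -256*((-200 + 16) + 136) = -256*(-184 + 136) = -256*(-48) = 12288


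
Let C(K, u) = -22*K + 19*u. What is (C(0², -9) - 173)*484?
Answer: -166496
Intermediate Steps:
(C(0², -9) - 173)*484 = ((-22*0² + 19*(-9)) - 173)*484 = ((-22*0 - 171) - 173)*484 = ((0 - 171) - 173)*484 = (-171 - 173)*484 = -344*484 = -166496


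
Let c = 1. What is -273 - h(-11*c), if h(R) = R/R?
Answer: -274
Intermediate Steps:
h(R) = 1
-273 - h(-11*c) = -273 - 1*1 = -273 - 1 = -274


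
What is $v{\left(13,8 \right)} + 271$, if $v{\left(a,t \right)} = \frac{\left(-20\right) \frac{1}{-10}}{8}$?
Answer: $\frac{1085}{4} \approx 271.25$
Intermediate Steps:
$v{\left(a,t \right)} = \frac{1}{4}$ ($v{\left(a,t \right)} = \left(-20\right) \left(- \frac{1}{10}\right) \frac{1}{8} = 2 \cdot \frac{1}{8} = \frac{1}{4}$)
$v{\left(13,8 \right)} + 271 = \frac{1}{4} + 271 = \frac{1085}{4}$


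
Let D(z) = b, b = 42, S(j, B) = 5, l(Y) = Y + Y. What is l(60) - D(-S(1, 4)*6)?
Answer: 78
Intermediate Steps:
l(Y) = 2*Y
D(z) = 42
l(60) - D(-S(1, 4)*6) = 2*60 - 1*42 = 120 - 42 = 78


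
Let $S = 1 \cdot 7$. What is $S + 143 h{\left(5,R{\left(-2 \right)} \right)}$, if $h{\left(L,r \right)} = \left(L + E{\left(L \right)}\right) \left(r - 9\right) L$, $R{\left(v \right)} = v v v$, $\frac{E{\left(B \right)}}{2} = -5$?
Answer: $60782$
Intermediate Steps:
$E{\left(B \right)} = -10$ ($E{\left(B \right)} = 2 \left(-5\right) = -10$)
$R{\left(v \right)} = v^{3}$ ($R{\left(v \right)} = v^{2} v = v^{3}$)
$S = 7$
$h{\left(L,r \right)} = L \left(-10 + L\right) \left(-9 + r\right)$ ($h{\left(L,r \right)} = \left(L - 10\right) \left(r - 9\right) L = \left(-10 + L\right) \left(-9 + r\right) L = L \left(-10 + L\right) \left(-9 + r\right)$)
$S + 143 h{\left(5,R{\left(-2 \right)} \right)} = 7 + 143 \cdot 5 \left(90 - 10 \left(-2\right)^{3} - 45 + 5 \left(-2\right)^{3}\right) = 7 + 143 \cdot 5 \left(90 - -80 - 45 + 5 \left(-8\right)\right) = 7 + 143 \cdot 5 \left(90 + 80 - 45 - 40\right) = 7 + 143 \cdot 5 \cdot 85 = 7 + 143 \cdot 425 = 7 + 60775 = 60782$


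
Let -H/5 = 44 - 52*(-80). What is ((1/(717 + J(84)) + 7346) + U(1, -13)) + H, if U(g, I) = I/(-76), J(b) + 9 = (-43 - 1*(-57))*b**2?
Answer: -6462073796/472587 ≈ -13674.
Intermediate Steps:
J(b) = -9 + 14*b**2 (J(b) = -9 + (-43 - 1*(-57))*b**2 = -9 + (-43 + 57)*b**2 = -9 + 14*b**2)
U(g, I) = -I/76 (U(g, I) = I*(-1/76) = -I/76)
H = -21020 (H = -5*(44 - 52*(-80)) = -5*(44 + 4160) = -5*4204 = -21020)
((1/(717 + J(84)) + 7346) + U(1, -13)) + H = ((1/(717 + (-9 + 14*84**2)) + 7346) - 1/76*(-13)) - 21020 = ((1/(717 + (-9 + 14*7056)) + 7346) + 13/76) - 21020 = ((1/(717 + (-9 + 98784)) + 7346) + 13/76) - 21020 = ((1/(717 + 98775) + 7346) + 13/76) - 21020 = ((1/99492 + 7346) + 13/76) - 21020 = (730868233/99492 + 13/76) - 21020 = 3471704944/472587 - 21020 = -6462073796/472587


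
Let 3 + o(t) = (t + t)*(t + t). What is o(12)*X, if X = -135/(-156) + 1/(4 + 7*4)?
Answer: 213729/416 ≈ 513.77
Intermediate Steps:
X = 373/416 (X = -135*(-1/156) + 1/(4 + 28) = 45/52 + 1/32 = 373/416 ≈ 0.89664)
o(t) = -3 + 4*t² (o(t) = -3 + (t + t)*(t + t) = -3 + (2*t)*(2*t) = -3 + 4*t²)
o(12)*X = (-3 + 4*12²)*(373/416) = (-3 + 4*144)*(373/416) = (-3 + 576)*(373/416) = 573*(373/416) = 213729/416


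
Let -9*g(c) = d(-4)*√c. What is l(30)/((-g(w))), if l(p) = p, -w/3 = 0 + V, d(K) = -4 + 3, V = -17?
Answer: -90*√51/17 ≈ -37.808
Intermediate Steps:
d(K) = -1
w = 51 (w = -3*(0 - 17) = -3*(-17) = 51)
g(c) = √c/9 (g(c) = -(-1)*√c/9 = √c/9)
l(30)/((-g(w))) = 30/((-√51/9)) = 30*(-3*√51/17) = -90*√51/17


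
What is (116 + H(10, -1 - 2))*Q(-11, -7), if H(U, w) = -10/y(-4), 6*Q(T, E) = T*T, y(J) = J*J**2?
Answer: 149919/64 ≈ 2342.5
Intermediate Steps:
y(J) = J**3
Q(T, E) = T**2/6 (Q(T, E) = (T*T)/6 = T**2/6)
H(U, w) = 5/32 (H(U, w) = -10/((-4)**3) = -10/(-64) = -10*(-1/64) = 5/32)
(116 + H(10, -1 - 2))*Q(-11, -7) = (116 + 5/32)*((1/6)*(-11)**2) = 3717*((1/6)*121)/32 = (3717/32)*(121/6) = 149919/64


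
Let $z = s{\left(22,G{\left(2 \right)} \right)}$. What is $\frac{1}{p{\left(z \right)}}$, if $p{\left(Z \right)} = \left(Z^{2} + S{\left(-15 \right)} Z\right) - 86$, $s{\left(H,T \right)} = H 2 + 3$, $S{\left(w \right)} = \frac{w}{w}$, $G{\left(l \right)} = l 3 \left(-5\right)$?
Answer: $\frac{1}{2170} \approx 0.00046083$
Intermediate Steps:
$G{\left(l \right)} = - 15 l$ ($G{\left(l \right)} = 3 l \left(-5\right) = - 15 l$)
$S{\left(w \right)} = 1$
$s{\left(H,T \right)} = 3 + 2 H$ ($s{\left(H,T \right)} = 2 H + 3 = 3 + 2 H$)
$z = 47$ ($z = 3 + 2 \cdot 22 = 3 + 44 = 47$)
$p{\left(Z \right)} = -86 + Z + Z^{2}$ ($p{\left(Z \right)} = \left(Z^{2} + 1 Z\right) - 86 = \left(Z^{2} + Z\right) - 86 = \left(Z + Z^{2}\right) - 86 = -86 + Z + Z^{2}$)
$\frac{1}{p{\left(z \right)}} = \frac{1}{-86 + 47 + 47^{2}} = \frac{1}{-86 + 47 + 2209} = \frac{1}{2170}$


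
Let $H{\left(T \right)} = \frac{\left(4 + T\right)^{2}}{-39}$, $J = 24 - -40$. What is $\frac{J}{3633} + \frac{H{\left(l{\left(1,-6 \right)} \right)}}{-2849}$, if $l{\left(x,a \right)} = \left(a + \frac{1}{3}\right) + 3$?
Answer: $\frac{3050384}{172999827} \approx 0.017632$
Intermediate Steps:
$J = 64$ ($J = 24 + 40 = 64$)
$l{\left(x,a \right)} = \frac{10}{3} + a$ ($l{\left(x,a \right)} = \left(a + \frac{1}{3}\right) + 3 = \left(\frac{1}{3} + a\right) + 3 = \frac{10}{3} + a$)
$H{\left(T \right)} = - \frac{\left(4 + T\right)^{2}}{39}$ ($H{\left(T \right)} = \left(4 + T\right)^{2} \left(- \frac{1}{39}\right) = - \frac{\left(4 + T\right)^{2}}{39}$)
$\frac{J}{3633} + \frac{H{\left(l{\left(1,-6 \right)} \right)}}{-2849} = \frac{64}{3633} + \frac{\left(- \frac{1}{39}\right) \left(4 + \left(\frac{10}{3} - 6\right)\right)^{2}}{-2849} = 64 \cdot \frac{1}{3633} + - \frac{\left(4 - \frac{8}{3}\right)^{2}}{39} \left(- \frac{1}{2849}\right) = \frac{64}{3633} + - \frac{\left(\frac{4}{3}\right)^{2}}{39} \left(- \frac{1}{2849}\right) = \frac{64}{3633} + \left(- \frac{1}{39}\right) \frac{16}{9} \left(- \frac{1}{2849}\right) = \frac{64}{3633} - - \frac{16}{999999} = \frac{64}{3633} + \frac{16}{999999} = \frac{3050384}{172999827}$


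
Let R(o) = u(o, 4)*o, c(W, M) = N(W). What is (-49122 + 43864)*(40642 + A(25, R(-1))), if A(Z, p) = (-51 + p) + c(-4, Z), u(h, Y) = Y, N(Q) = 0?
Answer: -213406446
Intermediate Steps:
c(W, M) = 0
R(o) = 4*o
A(Z, p) = -51 + p (A(Z, p) = (-51 + p) + 0 = -51 + p)
(-49122 + 43864)*(40642 + A(25, R(-1))) = (-49122 + 43864)*(40642 + (-51 + 4*(-1))) = -5258*(40642 + (-51 - 4)) = -5258*(40642 - 55) = -5258*40587 = -213406446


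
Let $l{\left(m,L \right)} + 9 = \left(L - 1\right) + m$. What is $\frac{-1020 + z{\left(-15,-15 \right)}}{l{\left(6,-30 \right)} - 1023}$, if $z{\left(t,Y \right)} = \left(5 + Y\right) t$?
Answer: $\frac{870}{1057} \approx 0.82308$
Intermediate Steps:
$l{\left(m,L \right)} = -10 + L + m$ ($l{\left(m,L \right)} = -9 + \left(\left(L - 1\right) + m\right) = -9 + \left(\left(-1 + L\right) + m\right) = -9 + \left(-1 + L + m\right) = -10 + L + m$)
$z{\left(t,Y \right)} = t \left(5 + Y\right)$
$\frac{-1020 + z{\left(-15,-15 \right)}}{l{\left(6,-30 \right)} - 1023} = \frac{-1020 - 15 \left(5 - 15\right)}{\left(-10 - 30 + 6\right) - 1023} = \frac{-1020 - -150}{-34 - 1023} = \frac{-1020 + 150}{-1057} = \left(-870\right) \left(- \frac{1}{1057}\right) = \frac{870}{1057}$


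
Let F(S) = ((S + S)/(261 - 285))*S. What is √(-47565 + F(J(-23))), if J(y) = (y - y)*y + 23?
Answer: I*√1713927/6 ≈ 218.2*I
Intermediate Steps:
J(y) = 23 (J(y) = 0*y + 23 = 0 + 23 = 23)
F(S) = -S²/12 (F(S) = ((2*S)/(-24))*S = ((2*S)*(-1/24))*S = (-S/12)*S = -S²/12)
√(-47565 + F(J(-23))) = √(-47565 - 1/12*23²) = √(-47565 - 1/12*529) = √(-47565 - 529/12) = √(-571309/12) = I*√1713927/6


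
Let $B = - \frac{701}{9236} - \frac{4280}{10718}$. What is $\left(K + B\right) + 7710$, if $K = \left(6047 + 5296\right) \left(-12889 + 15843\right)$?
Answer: $\frac{1658845800629069}{49495724} \approx 3.3515 \cdot 10^{7}$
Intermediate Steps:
$B = - \frac{23521699}{49495724}$ ($B = \left(-701\right) \frac{1}{9236} - \frac{2140}{5359} = - \frac{701}{9236} - \frac{2140}{5359} = - \frac{23521699}{49495724} \approx -0.47523$)
$K = 33507222$ ($K = 11343 \cdot 2954 = 33507222$)
$\left(K + B\right) + 7710 = \left(33507222 - \frac{23521699}{49495724}\right) + 7710 = \frac{1658464188597029}{49495724} + 7710 = \frac{1658845800629069}{49495724}$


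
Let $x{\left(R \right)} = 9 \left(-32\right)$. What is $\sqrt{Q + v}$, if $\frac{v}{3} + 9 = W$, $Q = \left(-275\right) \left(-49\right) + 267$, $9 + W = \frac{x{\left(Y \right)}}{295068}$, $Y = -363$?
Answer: $\frac{4 \sqrt{517251376265}}{24589} \approx 117.0$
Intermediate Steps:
$x{\left(R \right)} = -288$
$W = - \frac{221325}{24589}$ ($W = -9 - \frac{288}{295068} = -9 - \frac{24}{24589} = - \frac{221325}{24589} \approx -9.001$)
$Q = 13742$ ($Q = 13475 + 267 = 13742$)
$v = - \frac{1327878}{24589}$ ($v = -27 + 3 \left(- \frac{221325}{24589}\right) = -27 - \frac{663975}{24589} = - \frac{1327878}{24589} \approx -54.003$)
$\sqrt{Q + v} = \sqrt{13742 - \frac{1327878}{24589}} = \sqrt{\frac{336574160}{24589}} = \frac{4 \sqrt{517251376265}}{24589}$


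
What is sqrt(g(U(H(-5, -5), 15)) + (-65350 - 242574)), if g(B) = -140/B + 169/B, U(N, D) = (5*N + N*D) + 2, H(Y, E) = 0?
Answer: I*sqrt(1231638)/2 ≈ 554.9*I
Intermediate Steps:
U(N, D) = 2 + 5*N + D*N (U(N, D) = (5*N + D*N) + 2 = 2 + 5*N + D*N)
g(B) = 29/B
sqrt(g(U(H(-5, -5), 15)) + (-65350 - 242574)) = sqrt(29/(2 + 5*0 + 15*0) + (-65350 - 242574)) = sqrt(29/(2 + 0 + 0) - 307924) = sqrt(29/2 - 307924) = sqrt(-615819/2) = I*sqrt(1231638)/2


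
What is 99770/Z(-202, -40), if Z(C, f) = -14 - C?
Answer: 49885/94 ≈ 530.69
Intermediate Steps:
99770/Z(-202, -40) = 99770/(-14 - 1*(-202)) = 99770/(-14 + 202) = 99770/188 = 99770*(1/188) = 49885/94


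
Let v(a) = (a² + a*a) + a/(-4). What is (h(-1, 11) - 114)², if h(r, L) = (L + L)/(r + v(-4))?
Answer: 3286969/256 ≈ 12840.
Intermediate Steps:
v(a) = 2*a² - a/4 (v(a) = (a² + a²) + a*(-¼) = 2*a² - a/4)
h(r, L) = 2*L/(33 + r) (h(r, L) = (L + L)/(r + (¼)*(-4)*(-1 + 8*(-4))) = (2*L)/(r + (¼)*(-4)*(-1 - 32)) = (2*L)/(r + (¼)*(-4)*(-33)) = (2*L)/(r + 33) = (2*L)/(33 + r) = 2*L/(33 + r))
(h(-1, 11) - 114)² = (2*11/(33 - 1) - 114)² = (2*11/32 - 114)² = (2*11*(1/32) - 114)² = (11/16 - 114)² = (-1813/16)² = 3286969/256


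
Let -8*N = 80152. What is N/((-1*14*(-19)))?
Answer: -10019/266 ≈ -37.665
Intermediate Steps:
N = -10019 (N = -⅛*80152 = -10019)
N/((-1*14*(-19))) = -10019/(-1*14*(-19)) = -10019/((-14*(-19))) = -10019/266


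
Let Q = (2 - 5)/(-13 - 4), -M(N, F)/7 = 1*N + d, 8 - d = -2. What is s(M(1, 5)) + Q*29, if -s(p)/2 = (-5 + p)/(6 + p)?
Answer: 3389/1207 ≈ 2.8078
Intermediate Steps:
d = 10 (d = 8 - 1*(-2) = 8 + 2 = 10)
M(N, F) = -70 - 7*N (M(N, F) = -7*(1*N + 10) = -7*(N + 10) = -7*(10 + N) = -70 - 7*N)
s(p) = -2*(-5 + p)/(6 + p)
Q = 3/17 (Q = -3/(-17) = -3*(-1/17) = 3/17 ≈ 0.17647)
s(M(1, 5)) + Q*29 = 2*(5 - (-70 - 7*1))/(6 + (-70 - 7*1)) + (3/17)*29 = 2*(5 - (-70 - 7))/(6 + (-70 - 7)) + 87/17 = 2*(5 - 1*(-77))/(6 - 77) + 87/17 = 2*(5 + 77)/(-71) + 87/17 = 2*(-1/71)*82 + 87/17 = -164/71 + 87/17 = 3389/1207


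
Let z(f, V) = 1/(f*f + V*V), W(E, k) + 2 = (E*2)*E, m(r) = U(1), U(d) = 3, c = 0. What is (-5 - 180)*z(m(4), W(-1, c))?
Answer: -185/9 ≈ -20.556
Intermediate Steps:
m(r) = 3
W(E, k) = -2 + 2*E² (W(E, k) = -2 + (E*2)*E = -2 + (2*E)*E = -2 + 2*E²)
z(f, V) = 1/(V² + f²) (z(f, V) = 1/(f² + V²) = 1/(V² + f²))
(-5 - 180)*z(m(4), W(-1, c)) = (-5 - 180)/((-2 + 2*(-1)²)² + 3²) = -185/((-2 + 2*1)² + 9) = -185/((-2 + 2)² + 9) = -185/(0² + 9) = -185/(0 + 9) = -185/9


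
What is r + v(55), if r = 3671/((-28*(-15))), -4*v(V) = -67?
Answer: 5353/210 ≈ 25.490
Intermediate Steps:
v(V) = 67/4 (v(V) = -¼*(-67) = 67/4)
r = 3671/420 ≈ 8.7405
r + v(55) = 3671/420 + 67/4 = 5353/210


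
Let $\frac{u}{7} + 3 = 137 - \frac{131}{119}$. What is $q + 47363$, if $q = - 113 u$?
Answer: $- \frac{981924}{17} \approx -57760.0$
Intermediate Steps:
$u = \frac{15815}{17}$ ($u = -21 + 7 \left(137 - \frac{131}{119}\right) = -21 + 7 \cdot \frac{16172}{119} = -21 + \frac{16172}{17} = \frac{15815}{17} \approx 930.29$)
$q = - \frac{1787095}{17}$ ($q = \left(-113\right) \frac{15815}{17} = - \frac{1787095}{17} \approx -1.0512 \cdot 10^{5}$)
$q + 47363 = - \frac{1787095}{17} + 47363 = - \frac{981924}{17}$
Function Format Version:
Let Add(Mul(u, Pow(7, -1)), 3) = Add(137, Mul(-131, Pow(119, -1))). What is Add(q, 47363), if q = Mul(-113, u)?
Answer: Rational(-981924, 17) ≈ -57760.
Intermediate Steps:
u = Rational(15815, 17) (u = Add(-21, Mul(7, Add(137, Mul(-131, Pow(119, -1))))) = Add(-21, Mul(7, Add(137, Mul(-131, Rational(1, 119))))) = Add(-21, Mul(7, Add(137, Rational(-131, 119)))) = Add(-21, Mul(7, Rational(16172, 119))) = Add(-21, Rational(16172, 17)) = Rational(15815, 17) ≈ 930.29)
q = Rational(-1787095, 17) (q = Mul(-113, Rational(15815, 17)) = Rational(-1787095, 17) ≈ -1.0512e+5)
Add(q, 47363) = Add(Rational(-1787095, 17), 47363) = Rational(-981924, 17)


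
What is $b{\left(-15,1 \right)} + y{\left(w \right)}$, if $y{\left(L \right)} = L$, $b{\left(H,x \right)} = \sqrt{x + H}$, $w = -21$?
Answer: $-21 + i \sqrt{14} \approx -21.0 + 3.7417 i$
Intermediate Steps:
$b{\left(H,x \right)} = \sqrt{H + x}$
$b{\left(-15,1 \right)} + y{\left(w \right)} = \sqrt{-15 + 1} - 21 = \sqrt{-14} - 21 = i \sqrt{14} - 21 = -21 + i \sqrt{14}$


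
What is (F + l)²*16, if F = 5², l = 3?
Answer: 12544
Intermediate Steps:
F = 25
(F + l)²*16 = (25 + 3)²*16 = 28²*16 = 784*16 = 12544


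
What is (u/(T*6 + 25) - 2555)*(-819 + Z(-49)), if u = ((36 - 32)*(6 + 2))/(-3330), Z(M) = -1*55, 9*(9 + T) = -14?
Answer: 6196768642/2775 ≈ 2.2331e+6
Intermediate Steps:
T = -95/9 (T = -9 + (⅑)*(-14) = -9 - 14/9 = -95/9 ≈ -10.556)
Z(M) = -55
u = -16/1665 (u = (4*8)*(-1/3330) = 32*(-1/3330) = -16/1665 ≈ -0.0096096)
(u/(T*6 + 25) - 2555)*(-819 + Z(-49)) = (-16/(1665*(-95/9*6 + 25)) - 2555)*(-819 - 55) = (-16/(1665*(-190/3 + 25)) - 2555)*(-874) = (-16/(1665*(-115/3)) - 2555)*(-874) = (-16/1665*(-3/115) - 2555)*(-874) = (16/63825 - 2555)*(-874) = -163072859/63825*(-874) = 6196768642/2775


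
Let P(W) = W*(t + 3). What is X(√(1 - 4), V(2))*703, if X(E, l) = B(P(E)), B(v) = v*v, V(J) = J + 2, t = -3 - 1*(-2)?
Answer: -8436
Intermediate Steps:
t = -1 (t = -3 + 2 = -1)
V(J) = 2 + J
P(W) = 2*W (P(W) = W*(-1 + 3) = W*2 = 2*W)
B(v) = v²
X(E, l) = 4*E² (X(E, l) = (2*E)² = 4*E²)
X(√(1 - 4), V(2))*703 = (4*(√(1 - 4))²)*703 = (4*(√(-3))²)*703 = (4*(I*√3)²)*703 = (4*(-3))*703 = -12*703 = -8436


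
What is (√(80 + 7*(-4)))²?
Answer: 52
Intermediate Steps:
(√(80 + 7*(-4)))² = (√(80 - 28))² = (√52)² = (2*√13)² = 52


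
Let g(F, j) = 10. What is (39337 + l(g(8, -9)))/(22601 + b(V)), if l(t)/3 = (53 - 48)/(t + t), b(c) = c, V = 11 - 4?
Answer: 157351/90432 ≈ 1.7400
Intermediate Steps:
V = 7
l(t) = 15/(2*t) (l(t) = 3*((53 - 48)/(t + t)) = 3*(5/((2*t))) = 3*(5*(1/(2*t))) = 3*(5/(2*t)) = 15/(2*t))
(39337 + l(g(8, -9)))/(22601 + b(V)) = (39337 + (15/2)/10)/(22601 + 7) = (39337 + (15/2)*(⅒))/22608 = (39337 + ¾)*(1/22608) = (157351/4)*(1/22608) = 157351/90432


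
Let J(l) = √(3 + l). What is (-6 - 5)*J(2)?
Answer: -11*√5 ≈ -24.597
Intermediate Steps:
(-6 - 5)*J(2) = (-6 - 5)*√(3 + 2) = -11*√5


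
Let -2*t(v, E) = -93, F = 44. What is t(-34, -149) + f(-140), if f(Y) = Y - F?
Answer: -275/2 ≈ -137.50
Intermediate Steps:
t(v, E) = 93/2 (t(v, E) = -½*(-93) = 93/2)
f(Y) = -44 + Y (f(Y) = Y - 1*44 = Y - 44 = -44 + Y)
t(-34, -149) + f(-140) = 93/2 + (-44 - 140) = 93/2 - 184 = -275/2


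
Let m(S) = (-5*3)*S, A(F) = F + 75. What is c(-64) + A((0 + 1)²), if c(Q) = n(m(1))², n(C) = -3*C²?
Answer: 455701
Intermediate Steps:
A(F) = 75 + F
m(S) = -15*S
c(Q) = 455625 (c(Q) = (-3*(-15*1)²)² = (-3*(-15)²)² = (-3*225)² = (-675)² = 455625)
c(-64) + A((0 + 1)²) = 455625 + (75 + (0 + 1)²) = 455625 + (75 + 1²) = 455625 + (75 + 1) = 455625 + 76 = 455701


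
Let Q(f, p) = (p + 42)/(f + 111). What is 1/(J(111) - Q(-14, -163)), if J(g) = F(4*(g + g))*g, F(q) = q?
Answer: 97/9561217 ≈ 1.0145e-5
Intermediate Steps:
J(g) = 8*g**2 (J(g) = (4*(g + g))*g = (4*(2*g))*g = (8*g)*g = 8*g**2)
Q(f, p) = (42 + p)/(111 + f)
1/(J(111) - Q(-14, -163)) = 1/(8*111**2 - (42 - 163)/(111 - 14)) = 1/(8*12321 - (-121)/97) = 1/(98568 - (-121)/97) = 1/(98568 - 1*(-121/97)) = 1/(98568 + 121/97) = 1/(9561217/97) = 97/9561217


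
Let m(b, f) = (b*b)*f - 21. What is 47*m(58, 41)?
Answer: 6481441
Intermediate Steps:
m(b, f) = -21 + f*b² (m(b, f) = b²*f - 21 = f*b² - 21 = -21 + f*b²)
47*m(58, 41) = 47*(-21 + 41*58²) = 47*(-21 + 41*3364) = 47*(-21 + 137924) = 47*137903 = 6481441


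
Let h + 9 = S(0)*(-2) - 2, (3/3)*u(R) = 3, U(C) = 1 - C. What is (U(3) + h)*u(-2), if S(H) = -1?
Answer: -33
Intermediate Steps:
u(R) = 3
h = -9 (h = -9 + (-1*(-2) - 2) = -9 + (2 - 2) = -9 + 0 = -9)
(U(3) + h)*u(-2) = ((1 - 1*3) - 9)*3 = ((1 - 3) - 9)*3 = (-2 - 9)*3 = -11*3 = -33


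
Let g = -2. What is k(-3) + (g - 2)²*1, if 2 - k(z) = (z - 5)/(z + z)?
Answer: 50/3 ≈ 16.667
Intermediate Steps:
k(z) = 2 - (-5 + z)/(2*z) (k(z) = 2 - (z - 5)/(z + z) = 2 - (-5 + z)/(2*z))
k(-3) + (g - 2)²*1 = (½)*(5 + 3*(-3))/(-3) + (-2 - 2)²*1 = (½)*(-⅓)*(5 - 9) + (-4)²*1 = (½)*(-⅓)*(-4) + 16*1 = ⅔ + 16 = 50/3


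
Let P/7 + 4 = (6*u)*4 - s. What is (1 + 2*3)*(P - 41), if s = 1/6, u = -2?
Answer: -17059/6 ≈ -2843.2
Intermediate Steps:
s = ⅙ ≈ 0.16667
P = -2191/6 (P = -28 + 7*((6*(-2))*4 - 1*⅙) = -28 + 7*(-12*4 - ⅙) = -28 + 7*(-48 - ⅙) = -28 + 7*(-289/6) = -28 - 2023/6 = -2191/6 ≈ -365.17)
(1 + 2*3)*(P - 41) = (1 + 2*3)*(-2191/6 - 41) = (1 + 6)*(-2437/6) = 7*(-2437/6) = -17059/6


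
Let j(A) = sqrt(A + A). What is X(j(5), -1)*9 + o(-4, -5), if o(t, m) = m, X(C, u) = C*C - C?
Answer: 85 - 9*sqrt(10) ≈ 56.539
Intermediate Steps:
j(A) = sqrt(2)*sqrt(A) (j(A) = sqrt(2*A) = sqrt(2)*sqrt(A))
X(C, u) = C**2 - C
X(j(5), -1)*9 + o(-4, -5) = ((sqrt(2)*sqrt(5))*(-1 + sqrt(2)*sqrt(5)))*9 - 5 = (sqrt(10)*(-1 + sqrt(10)))*9 - 5 = 9*sqrt(10)*(-1 + sqrt(10)) - 5 = -5 + 9*sqrt(10)*(-1 + sqrt(10))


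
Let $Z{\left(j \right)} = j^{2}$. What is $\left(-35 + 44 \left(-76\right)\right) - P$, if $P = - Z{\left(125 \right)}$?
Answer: $12246$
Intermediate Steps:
$P = -15625$ ($P = - 125^{2} = \left(-1\right) 15625 = -15625$)
$\left(-35 + 44 \left(-76\right)\right) - P = \left(-35 + 44 \left(-76\right)\right) - -15625 = \left(-35 - 3344\right) + 15625 = -3379 + 15625 = 12246$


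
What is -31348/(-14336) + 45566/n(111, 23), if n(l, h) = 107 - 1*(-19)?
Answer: 11735429/32256 ≈ 363.82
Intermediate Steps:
n(l, h) = 126 (n(l, h) = 107 + 19 = 126)
-31348/(-14336) + 45566/n(111, 23) = -31348/(-14336) + 45566/126 = -31348*(-1/14336) + 45566*(1/126) = 7837/3584 + 22783/63 = 11735429/32256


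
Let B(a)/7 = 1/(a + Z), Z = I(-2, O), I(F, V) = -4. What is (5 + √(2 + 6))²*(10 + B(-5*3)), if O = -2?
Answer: 6039/19 + 3660*√2/19 ≈ 590.26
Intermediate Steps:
Z = -4
B(a) = 7/(-4 + a) (B(a) = 7/(a - 4) = 7/(-4 + a))
(5 + √(2 + 6))²*(10 + B(-5*3)) = (5 + √(2 + 6))²*(10 + 7/(-4 - 5*3)) = (5 + √8)²*(10 + 7/(-4 - 15)) = (5 + 2*√2)²*(10 + 7/(-19)) = (5 + 2*√2)²*(10 + 7*(-1/19)) = (5 + 2*√2)²*(10 - 7/19) = (5 + 2*√2)²*(183/19) = 183*(5 + 2*√2)²/19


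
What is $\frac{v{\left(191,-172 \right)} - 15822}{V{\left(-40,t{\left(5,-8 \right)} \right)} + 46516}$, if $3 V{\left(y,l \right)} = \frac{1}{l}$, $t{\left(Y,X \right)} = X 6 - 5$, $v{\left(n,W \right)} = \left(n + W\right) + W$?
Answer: $- \frac{2540025}{7396043} \approx -0.34343$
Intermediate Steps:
$v{\left(n,W \right)} = n + 2 W$ ($v{\left(n,W \right)} = \left(W + n\right) + W = n + 2 W$)
$t{\left(Y,X \right)} = -5 + 6 X$ ($t{\left(Y,X \right)} = 6 X - 5 = -5 + 6 X$)
$V{\left(y,l \right)} = \frac{1}{3 l}$
$\frac{v{\left(191,-172 \right)} - 15822}{V{\left(-40,t{\left(5,-8 \right)} \right)} + 46516} = \frac{\left(191 + 2 \left(-172\right)\right) - 15822}{\frac{1}{3 \left(-5 + 6 \left(-8\right)\right)} + 46516} = \frac{\left(191 - 344\right) - 15822}{\frac{1}{3 \left(-5 - 48\right)} + 46516} = \frac{-153 - 15822}{\frac{1}{3 \left(-53\right)} + 46516} = - \frac{15975}{\frac{1}{3} \left(- \frac{1}{53}\right) + 46516} = - \frac{15975}{- \frac{1}{159} + 46516} = - \frac{15975}{\frac{7396043}{159}} = \left(-15975\right) \frac{159}{7396043} = - \frac{2540025}{7396043}$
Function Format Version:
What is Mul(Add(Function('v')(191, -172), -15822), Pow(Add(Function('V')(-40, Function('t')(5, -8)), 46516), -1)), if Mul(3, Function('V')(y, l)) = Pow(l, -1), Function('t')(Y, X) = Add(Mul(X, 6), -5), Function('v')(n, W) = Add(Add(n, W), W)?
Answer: Rational(-2540025, 7396043) ≈ -0.34343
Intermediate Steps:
Function('v')(n, W) = Add(n, Mul(2, W)) (Function('v')(n, W) = Add(Add(W, n), W) = Add(n, Mul(2, W)))
Function('t')(Y, X) = Add(-5, Mul(6, X)) (Function('t')(Y, X) = Add(Mul(6, X), -5) = Add(-5, Mul(6, X)))
Function('V')(y, l) = Mul(Rational(1, 3), Pow(l, -1))
Mul(Add(Function('v')(191, -172), -15822), Pow(Add(Function('V')(-40, Function('t')(5, -8)), 46516), -1)) = Mul(Add(Add(191, Mul(2, -172)), -15822), Pow(Add(Mul(Rational(1, 3), Pow(Add(-5, Mul(6, -8)), -1)), 46516), -1)) = Mul(Add(Add(191, -344), -15822), Pow(Add(Mul(Rational(1, 3), Pow(Add(-5, -48), -1)), 46516), -1)) = Mul(Add(-153, -15822), Pow(Add(Mul(Rational(1, 3), Pow(-53, -1)), 46516), -1)) = Mul(-15975, Pow(Add(Mul(Rational(1, 3), Rational(-1, 53)), 46516), -1)) = Mul(-15975, Pow(Add(Rational(-1, 159), 46516), -1)) = Mul(-15975, Pow(Rational(7396043, 159), -1)) = Mul(-15975, Rational(159, 7396043)) = Rational(-2540025, 7396043)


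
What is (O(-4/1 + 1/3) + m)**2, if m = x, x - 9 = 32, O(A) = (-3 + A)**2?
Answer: 591361/81 ≈ 7300.8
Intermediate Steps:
x = 41 (x = 9 + 32 = 41)
m = 41
(O(-4/1 + 1/3) + m)**2 = ((-3 + (-4/1 + 1/3))**2 + 41)**2 = ((-3 + (-4*1 + 1*(1/3)))**2 + 41)**2 = ((-3 + (-4 + 1/3))**2 + 41)**2 = ((-3 - 11/3)**2 + 41)**2 = ((-20/3)**2 + 41)**2 = (400/9 + 41)**2 = (769/9)**2 = 591361/81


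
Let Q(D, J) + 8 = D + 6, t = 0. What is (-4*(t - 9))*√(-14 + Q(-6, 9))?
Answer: 36*I*√22 ≈ 168.85*I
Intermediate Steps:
Q(D, J) = -2 + D (Q(D, J) = -8 + (D + 6) = -8 + (6 + D) = -2 + D)
(-4*(t - 9))*√(-14 + Q(-6, 9)) = (-4*(0 - 9))*√(-14 + (-2 - 6)) = (-4*(-9))*√(-14 - 8) = 36*√(-22) = 36*(I*√22) = 36*I*√22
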